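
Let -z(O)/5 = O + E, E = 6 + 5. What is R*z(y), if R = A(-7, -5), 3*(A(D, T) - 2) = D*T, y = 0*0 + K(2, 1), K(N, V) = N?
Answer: -2665/3 ≈ -888.33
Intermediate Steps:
E = 11
y = 2 (y = 0*0 + 2 = 0 + 2 = 2)
A(D, T) = 2 + D*T/3 (A(D, T) = 2 + (D*T)/3 = 2 + D*T/3)
R = 41/3 (R = 2 + (⅓)*(-7)*(-5) = 2 + 35/3 = 41/3 ≈ 13.667)
z(O) = -55 - 5*O (z(O) = -5*(O + 11) = -5*(11 + O) = -55 - 5*O)
R*z(y) = 41*(-55 - 5*2)/3 = 41*(-55 - 10)/3 = (41/3)*(-65) = -2665/3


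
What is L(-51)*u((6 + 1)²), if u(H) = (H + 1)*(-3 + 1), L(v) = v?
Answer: 5100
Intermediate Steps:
u(H) = -2 - 2*H (u(H) = (1 + H)*(-2) = -2 - 2*H)
L(-51)*u((6 + 1)²) = -51*(-2 - 2*(6 + 1)²) = -51*(-2 - 2*7²) = -51*(-2 - 2*49) = -51*(-2 - 98) = -51*(-100) = 5100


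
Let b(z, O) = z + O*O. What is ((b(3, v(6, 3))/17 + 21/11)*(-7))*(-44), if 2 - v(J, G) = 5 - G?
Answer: 10920/17 ≈ 642.35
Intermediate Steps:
v(J, G) = -3 + G (v(J, G) = 2 - (5 - G) = 2 + (-5 + G) = -3 + G)
b(z, O) = z + O²
((b(3, v(6, 3))/17 + 21/11)*(-7))*(-44) = (((3 + (-3 + 3)²)/17 + 21/11)*(-7))*(-44) = (((3 + 0²)*(1/17) + 21*(1/11))*(-7))*(-44) = (((3 + 0)*(1/17) + 21/11)*(-7))*(-44) = ((3*(1/17) + 21/11)*(-7))*(-44) = ((3/17 + 21/11)*(-7))*(-44) = ((390/187)*(-7))*(-44) = -2730/187*(-44) = 10920/17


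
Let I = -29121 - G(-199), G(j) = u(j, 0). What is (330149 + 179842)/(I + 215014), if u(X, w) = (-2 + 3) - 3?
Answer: 169997/61965 ≈ 2.7434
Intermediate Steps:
u(X, w) = -2 (u(X, w) = 1 - 3 = -2)
G(j) = -2
I = -29119 (I = -29121 - 1*(-2) = -29121 + 2 = -29119)
(330149 + 179842)/(I + 215014) = (330149 + 179842)/(-29119 + 215014) = 509991/185895 = 509991*(1/185895) = 169997/61965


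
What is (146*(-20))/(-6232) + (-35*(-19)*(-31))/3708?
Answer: -14705665/2888532 ≈ -5.0910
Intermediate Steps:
(146*(-20))/(-6232) + (-35*(-19)*(-31))/3708 = -2920*(-1/6232) + (665*(-31))*(1/3708) = 365/779 - 20615*1/3708 = 365/779 - 20615/3708 = -14705665/2888532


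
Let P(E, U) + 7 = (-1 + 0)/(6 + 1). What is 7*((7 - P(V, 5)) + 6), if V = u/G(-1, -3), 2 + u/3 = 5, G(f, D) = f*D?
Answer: 141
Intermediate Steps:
G(f, D) = D*f
u = 9 (u = -6 + 3*5 = -6 + 15 = 9)
V = 3 (V = 9/((-3*(-1))) = 9/3 = 9*(1/3) = 3)
P(E, U) = -50/7 (P(E, U) = -7 + (-1 + 0)/(6 + 1) = -7 - 1/7 = -50/7)
7*((7 - P(V, 5)) + 6) = 7*((7 - 1*(-50/7)) + 6) = 7*((7 + 50/7) + 6) = 7*(99/7 + 6) = 7*(141/7) = 141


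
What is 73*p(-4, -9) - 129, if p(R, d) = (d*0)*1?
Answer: -129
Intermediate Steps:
p(R, d) = 0 (p(R, d) = 0*1 = 0)
73*p(-4, -9) - 129 = 73*0 - 129 = 0 - 129 = -129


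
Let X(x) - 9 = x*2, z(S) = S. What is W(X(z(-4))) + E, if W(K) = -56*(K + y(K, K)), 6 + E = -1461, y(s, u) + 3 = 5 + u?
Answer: -1691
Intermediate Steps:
y(s, u) = 2 + u (y(s, u) = -3 + (5 + u) = 2 + u)
E = -1467 (E = -6 - 1461 = -1467)
X(x) = 9 + 2*x (X(x) = 9 + x*2 = 9 + 2*x)
W(K) = -112 - 112*K (W(K) = -56*(K + (2 + K)) = -56*(2 + 2*K) = -112 - 112*K)
W(X(z(-4))) + E = (-112 - 112*(9 + 2*(-4))) - 1467 = (-112 - 112*(9 - 8)) - 1467 = (-112 - 112*1) - 1467 = (-112 - 112) - 1467 = -224 - 1467 = -1691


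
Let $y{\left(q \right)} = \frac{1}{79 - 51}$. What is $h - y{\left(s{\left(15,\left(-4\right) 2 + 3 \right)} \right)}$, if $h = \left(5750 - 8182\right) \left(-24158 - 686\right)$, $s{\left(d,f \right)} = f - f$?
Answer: $\frac{1691777023}{28} \approx 6.0421 \cdot 10^{7}$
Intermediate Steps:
$s{\left(d,f \right)} = 0$
$y{\left(q \right)} = \frac{1}{28}$
$h = 60420608$ ($h = \left(-2432\right) \left(-24844\right) = 60420608$)
$h - y{\left(s{\left(15,\left(-4\right) 2 + 3 \right)} \right)} = 60420608 - \frac{1}{28} = \frac{1691777023}{28}$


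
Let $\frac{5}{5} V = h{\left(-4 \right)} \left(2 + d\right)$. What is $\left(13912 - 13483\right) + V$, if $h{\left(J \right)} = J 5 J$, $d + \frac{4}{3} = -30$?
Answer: $- \frac{5753}{3} \approx -1917.7$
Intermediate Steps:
$d = - \frac{94}{3}$ ($d = - \frac{4}{3} - 30 = - \frac{94}{3} \approx -31.333$)
$h{\left(J \right)} = 5 J^{2}$ ($h{\left(J \right)} = 5 J J = 5 J^{2}$)
$V = - \frac{7040}{3}$ ($V = 5 \left(-4\right)^{2} \left(2 - \frac{94}{3}\right) = 5 \cdot 16 \left(- \frac{88}{3}\right) = 80 \left(- \frac{88}{3}\right) = - \frac{7040}{3} \approx -2346.7$)
$\left(13912 - 13483\right) + V = \left(13912 - 13483\right) - \frac{7040}{3} = 429 - \frac{7040}{3} = - \frac{5753}{3}$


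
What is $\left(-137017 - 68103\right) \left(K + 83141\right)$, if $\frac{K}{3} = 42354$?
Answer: $-43116839360$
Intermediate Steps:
$K = 127062$ ($K = 3 \cdot 42354 = 127062$)
$\left(-137017 - 68103\right) \left(K + 83141\right) = \left(-137017 - 68103\right) \left(127062 + 83141\right) = \left(-205120\right) 210203 = -43116839360$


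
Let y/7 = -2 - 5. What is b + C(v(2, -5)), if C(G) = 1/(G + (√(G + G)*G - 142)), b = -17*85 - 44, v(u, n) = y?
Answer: (-510727*√2 + 284400*I)/(-191*I + 343*√2) ≈ -1489.0 + 0.0017848*I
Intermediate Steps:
y = -49 (y = 7*(-2 - 5) = 7*(-7) = -49)
v(u, n) = -49
b = -1489 (b = -1445 - 44 = -1489)
C(G) = 1/(-142 + G + √2*G^(3/2)) (C(G) = 1/(G + (√(2*G)*G - 142)) = 1/(G + ((√2*√G)*G - 142)) = 1/(G + (√2*G^(3/2) - 142)) = 1/(G + (-142 + √2*G^(3/2))) = 1/(-142 + G + √2*G^(3/2)))
b + C(v(2, -5)) = -1489 + 1/(-142 - 49 + √2*(-49)^(3/2)) = -1489 + 1/(-142 - 49 + √2*(-343*I)) = -1489 + 1/(-142 - 49 - 343*I*√2) = -1489 + 1/(-191 - 343*I*√2)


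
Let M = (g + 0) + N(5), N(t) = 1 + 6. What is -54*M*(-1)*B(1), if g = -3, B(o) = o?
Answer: 216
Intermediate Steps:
N(t) = 7
M = 4 (M = (-3 + 0) + 7 = -3 + 7 = 4)
-54*M*(-1)*B(1) = -54*4*(-1) = -(-216) = -54*(-4) = 216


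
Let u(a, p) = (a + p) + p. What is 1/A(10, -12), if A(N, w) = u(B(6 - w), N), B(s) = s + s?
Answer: 1/56 ≈ 0.017857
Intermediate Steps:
B(s) = 2*s
u(a, p) = a + 2*p
A(N, w) = 12 - 2*w + 2*N (A(N, w) = 2*(6 - w) + 2*N = (12 - 2*w) + 2*N = 12 - 2*w + 2*N)
1/A(10, -12) = 1/(12 - 2*(-12) + 2*10) = 1/(12 + 24 + 20) = 1/56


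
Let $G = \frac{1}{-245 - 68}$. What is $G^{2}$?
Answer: $\frac{1}{97969} \approx 1.0207 \cdot 10^{-5}$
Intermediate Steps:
$G = - \frac{1}{313}$ ($G = \frac{1}{-313} = - \frac{1}{313} \approx -0.0031949$)
$G^{2} = \left(- \frac{1}{313}\right)^{2} = \frac{1}{97969}$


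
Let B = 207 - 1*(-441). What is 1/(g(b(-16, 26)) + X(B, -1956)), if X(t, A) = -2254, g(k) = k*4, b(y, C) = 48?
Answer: -1/2062 ≈ -0.00048497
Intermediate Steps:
B = 648 (B = 207 + 441 = 648)
g(k) = 4*k
1/(g(b(-16, 26)) + X(B, -1956)) = 1/(4*48 - 2254) = 1/(192 - 2254) = 1/(-2062) = -1/2062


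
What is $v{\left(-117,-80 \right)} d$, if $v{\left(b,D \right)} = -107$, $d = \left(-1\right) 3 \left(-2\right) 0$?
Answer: $0$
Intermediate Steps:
$d = 0$ ($d = \left(-3\right) \left(-2\right) 0 = 6 \cdot 0 = 0$)
$v{\left(-117,-80 \right)} d = \left(-107\right) 0 = 0$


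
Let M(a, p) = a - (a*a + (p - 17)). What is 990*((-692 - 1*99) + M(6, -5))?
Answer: -791010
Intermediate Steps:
M(a, p) = 17 + a - p - a**2 (M(a, p) = a - (a**2 + (-17 + p)) = a - (-17 + p + a**2) = a + (17 - p - a**2) = 17 + a - p - a**2)
990*((-692 - 1*99) + M(6, -5)) = 990*((-692 - 1*99) + (17 + 6 - 1*(-5) - 1*6**2)) = 990*((-692 - 99) + (17 + 6 + 5 - 1*36)) = 990*(-791 + (17 + 6 + 5 - 36)) = 990*(-791 - 8) = 990*(-799) = -791010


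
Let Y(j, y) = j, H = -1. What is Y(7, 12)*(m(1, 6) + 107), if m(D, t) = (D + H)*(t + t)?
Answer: 749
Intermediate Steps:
m(D, t) = 2*t*(-1 + D) (m(D, t) = (D - 1)*(t + t) = (-1 + D)*(2*t) = 2*t*(-1 + D))
Y(7, 12)*(m(1, 6) + 107) = 7*(2*6*(-1 + 1) + 107) = 7*(2*6*0 + 107) = 7*(0 + 107) = 7*107 = 749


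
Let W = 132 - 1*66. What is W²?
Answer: 4356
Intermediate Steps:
W = 66 (W = 132 - 66 = 66)
W² = 66² = 4356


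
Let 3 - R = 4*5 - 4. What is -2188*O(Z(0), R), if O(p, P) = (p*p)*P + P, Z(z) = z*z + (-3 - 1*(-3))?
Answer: 28444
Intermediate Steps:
R = -13 (R = 3 - (4*5 - 4) = 3 - (20 - 4) = 3 - 1*16 = 3 - 16 = -13)
Z(z) = z² (Z(z) = z² + (-3 + 3) = z² + 0 = z²)
O(p, P) = P + P*p² (O(p, P) = p²*P + P = P*p² + P = P + P*p²)
-2188*O(Z(0), R) = -(-28444)*(1 + (0²)²) = -(-28444)*(1 + 0²) = -(-28444)*(1 + 0) = -(-28444) = -2188*(-13) = 28444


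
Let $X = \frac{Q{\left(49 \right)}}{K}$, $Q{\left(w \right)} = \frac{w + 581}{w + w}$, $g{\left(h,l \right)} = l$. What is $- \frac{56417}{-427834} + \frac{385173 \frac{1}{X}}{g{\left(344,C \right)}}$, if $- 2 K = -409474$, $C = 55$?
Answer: $\frac{2385559824600787}{10695850} \approx 2.2304 \cdot 10^{8}$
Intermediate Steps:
$K = 204737$ ($K = \left(- \frac{1}{2}\right) \left(-409474\right) = 204737$)
$Q{\left(w \right)} = \frac{581 + w}{2 w}$
$X = \frac{45}{1433159}$ ($X = \frac{\frac{1}{2} \cdot \frac{1}{49} \left(581 + 49\right)}{204737} = \frac{1}{2} \cdot \frac{1}{49} \cdot 630 \cdot \frac{1}{204737} = \frac{45}{7} \cdot \frac{1}{204737} = \frac{45}{1433159} \approx 3.1399 \cdot 10^{-5}$)
$- \frac{56417}{-427834} + \frac{385173 \frac{1}{X}}{g{\left(344,C \right)}} = - \frac{56417}{-427834} + \frac{385173 \frac{1}{\frac{45}{1433159}}}{55} = \left(-56417\right) \left(- \frac{1}{427834}\right) + 385173 \cdot \frac{1433159}{45} \cdot \frac{1}{55} = \frac{56417}{427834} + \frac{61334905723}{5} \cdot \frac{1}{55} = \frac{56417}{427834} + \frac{61334905723}{275} = \frac{2385559824600787}{10695850}$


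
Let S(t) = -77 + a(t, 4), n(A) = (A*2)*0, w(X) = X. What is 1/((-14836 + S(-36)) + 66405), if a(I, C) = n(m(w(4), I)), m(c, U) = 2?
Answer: 1/51492 ≈ 1.9420e-5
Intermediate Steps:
n(A) = 0 (n(A) = (2*A)*0 = 0)
a(I, C) = 0
S(t) = -77 (S(t) = -77 + 0 = -77)
1/((-14836 + S(-36)) + 66405) = 1/((-14836 - 77) + 66405) = 1/(-14913 + 66405) = 1/51492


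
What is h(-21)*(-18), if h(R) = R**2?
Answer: -7938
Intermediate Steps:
h(-21)*(-18) = (-21)**2*(-18) = 441*(-18) = -7938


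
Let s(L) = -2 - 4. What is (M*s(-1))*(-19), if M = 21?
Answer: 2394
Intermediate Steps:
s(L) = -6
(M*s(-1))*(-19) = (21*(-6))*(-19) = -126*(-19) = 2394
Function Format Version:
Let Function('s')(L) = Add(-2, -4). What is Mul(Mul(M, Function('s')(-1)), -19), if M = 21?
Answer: 2394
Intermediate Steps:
Function('s')(L) = -6
Mul(Mul(M, Function('s')(-1)), -19) = Mul(Mul(21, -6), -19) = Mul(-126, -19) = 2394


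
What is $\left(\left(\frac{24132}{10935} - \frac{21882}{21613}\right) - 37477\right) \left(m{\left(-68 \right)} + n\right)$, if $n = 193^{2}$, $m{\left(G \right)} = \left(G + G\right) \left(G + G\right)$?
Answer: $- \frac{32915425898760887}{15755877} \approx -2.0891 \cdot 10^{9}$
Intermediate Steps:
$m{\left(G \right)} = 4 G^{2}$ ($m{\left(G \right)} = 2 G 2 G = 4 G^{2}$)
$n = 37249$
$\left(\left(\frac{24132}{10935} - \frac{21882}{21613}\right) - 37477\right) \left(m{\left(-68 \right)} + n\right) = \left(\left(\frac{24132}{10935} - \frac{21882}{21613}\right) - 37477\right) \left(4 \left(-68\right)^{2} + 37249\right) = \left(\left(24132 \cdot \frac{1}{10935} - \frac{21882}{21613}\right) - 37477\right) \left(4 \cdot 4624 + 37249\right) = \left(\left(\frac{8044}{3645} - \frac{21882}{21613}\right) - 37477\right) \left(18496 + 37249\right) = \left(\frac{94095082}{78779385} - 37477\right) 55745 = \left(- \frac{2952320916563}{78779385}\right) 55745 = - \frac{32915425898760887}{15755877}$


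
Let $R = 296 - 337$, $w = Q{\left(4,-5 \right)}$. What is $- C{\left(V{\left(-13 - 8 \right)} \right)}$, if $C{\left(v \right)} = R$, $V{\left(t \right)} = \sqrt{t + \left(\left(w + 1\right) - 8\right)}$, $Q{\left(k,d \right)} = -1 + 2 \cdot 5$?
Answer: $41$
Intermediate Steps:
$Q{\left(k,d \right)} = 9$ ($Q{\left(k,d \right)} = -1 + 10 = 9$)
$w = 9$
$R = -41$
$V{\left(t \right)} = \sqrt{2 + t}$ ($V{\left(t \right)} = \sqrt{t + \left(\left(9 + 1\right) - 8\right)} = \sqrt{t + \left(10 - 8\right)} = \sqrt{t + 2} = \sqrt{2 + t}$)
$C{\left(v \right)} = -41$
$- C{\left(V{\left(-13 - 8 \right)} \right)} = \left(-1\right) \left(-41\right) = 41$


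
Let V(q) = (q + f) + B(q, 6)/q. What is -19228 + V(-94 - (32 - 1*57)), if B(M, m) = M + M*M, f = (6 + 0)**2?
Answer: -19329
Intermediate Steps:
f = 36 (f = 6**2 = 36)
B(M, m) = M + M**2
V(q) = 37 + 2*q (V(q) = (q + 36) + (q*(1 + q))/q = (36 + q) + (1 + q) = 37 + 2*q)
-19228 + V(-94 - (32 - 1*57)) = -19228 + (37 + 2*(-94 - (32 - 1*57))) = -19228 + (37 + 2*(-94 - (32 - 57))) = -19228 + (37 + 2*(-94 - 1*(-25))) = -19228 + (37 + 2*(-94 + 25)) = -19228 + (37 + 2*(-69)) = -19228 + (37 - 138) = -19228 - 101 = -19329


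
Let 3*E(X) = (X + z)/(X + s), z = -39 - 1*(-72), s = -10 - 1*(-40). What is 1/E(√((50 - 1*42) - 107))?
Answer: 11/4 + I*√11/44 ≈ 2.75 + 0.075378*I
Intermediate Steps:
s = 30 (s = -10 + 40 = 30)
z = 33 (z = -39 + 72 = 33)
E(X) = (33 + X)/(3*(30 + X)) (E(X) = ((X + 33)/(X + 30))/3 = ((33 + X)/(30 + X))/3 = (33 + X)/(3*(30 + X)))
1/E(√((50 - 1*42) - 107)) = 1/((33 + √((50 - 1*42) - 107))/(3*(30 + √((50 - 1*42) - 107)))) = 1/((33 + √((50 - 42) - 107))/(3*(30 + √((50 - 42) - 107)))) = 1/((33 + √(8 - 107))/(3*(30 + √(8 - 107)))) = 1/((33 + √(-99))/(3*(30 + √(-99)))) = 1/((33 + 3*I*√11)/(3*(30 + 3*I*√11))) = 3*(30 + 3*I*√11)/(33 + 3*I*√11)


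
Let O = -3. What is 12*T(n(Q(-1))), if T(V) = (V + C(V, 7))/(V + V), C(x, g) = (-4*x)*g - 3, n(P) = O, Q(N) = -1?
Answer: -156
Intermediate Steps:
n(P) = -3
C(x, g) = -3 - 4*g*x (C(x, g) = -4*g*x - 3 = -3 - 4*g*x)
T(V) = (-3 - 27*V)/(2*V) (T(V) = (V + (-3 - 4*7*V))/(V + V) = (V + (-3 - 28*V))/((2*V)) = (-3 - 27*V)*(1/(2*V)) = (-3 - 27*V)/(2*V))
12*T(n(Q(-1))) = 12*((3/2)*(-1 - 9*(-3))/(-3)) = 12*((3/2)*(-⅓)*(-1 + 27)) = 12*((3/2)*(-⅓)*26) = 12*(-13) = -156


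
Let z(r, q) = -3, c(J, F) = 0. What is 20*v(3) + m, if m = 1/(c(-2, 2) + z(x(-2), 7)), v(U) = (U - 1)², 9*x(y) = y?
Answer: 239/3 ≈ 79.667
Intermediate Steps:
x(y) = y/9
v(U) = (-1 + U)²
m = -⅓ (m = 1/(0 - 3) = 1/(-3) = -⅓ ≈ -0.33333)
20*v(3) + m = 20*(-1 + 3)² - ⅓ = 20*2² - ⅓ = 20*4 - ⅓ = 80 - ⅓ = 239/3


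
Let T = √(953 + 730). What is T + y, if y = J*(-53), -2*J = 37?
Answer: 1961/2 + 3*√187 ≈ 1021.5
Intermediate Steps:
J = -37/2 (J = -½*37 = -37/2 ≈ -18.500)
T = 3*√187 (T = √1683 = 3*√187 ≈ 41.024)
y = 1961/2 (y = -37/2*(-53) = 1961/2 ≈ 980.50)
T + y = 3*√187 + 1961/2 = 1961/2 + 3*√187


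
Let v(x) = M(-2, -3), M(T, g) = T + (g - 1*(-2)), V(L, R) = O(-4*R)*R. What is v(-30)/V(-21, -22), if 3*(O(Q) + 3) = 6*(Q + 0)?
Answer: 3/3806 ≈ 0.00078823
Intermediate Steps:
O(Q) = -3 + 2*Q (O(Q) = -3 + (6*(Q + 0))/3 = -3 + (6*Q)/3 = -3 + 2*Q)
V(L, R) = R*(-3 - 8*R) (V(L, R) = (-3 + 2*(-4*R))*R = (-3 - 8*R)*R = R*(-3 - 8*R))
M(T, g) = 2 + T + g (M(T, g) = T + (g + 2) = T + (2 + g) = 2 + T + g)
v(x) = -3 (v(x) = 2 - 2 - 3 = -3)
v(-30)/V(-21, -22) = -3*(-1/(22*(-3 - 8*(-22)))) = -3*(-1/(22*(-3 + 176))) = -3/((-22*173)) = -3/(-3806) = -3*(-1/3806) = 3/3806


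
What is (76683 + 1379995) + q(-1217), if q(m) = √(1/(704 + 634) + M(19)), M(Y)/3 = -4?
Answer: 1456678 + 13*I*√127110/1338 ≈ 1.4567e+6 + 3.464*I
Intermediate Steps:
M(Y) = -12 (M(Y) = 3*(-4) = -12)
q(m) = 13*I*√127110/1338 (q(m) = √(1/(704 + 634) - 12) = √(1/1338 - 12) = √(-16055/1338) = 13*I*√127110/1338)
(76683 + 1379995) + q(-1217) = (76683 + 1379995) + 13*I*√127110/1338 = 1456678 + 13*I*√127110/1338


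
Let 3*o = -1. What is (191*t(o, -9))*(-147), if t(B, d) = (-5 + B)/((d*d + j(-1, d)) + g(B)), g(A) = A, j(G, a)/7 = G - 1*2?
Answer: 449232/179 ≈ 2509.7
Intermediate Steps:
j(G, a) = -14 + 7*G (j(G, a) = 7*(G - 1*2) = 7*(G - 2) = 7*(-2 + G) = -14 + 7*G)
o = -1/3 (o = (1/3)*(-1) = -1/3 ≈ -0.33333)
t(B, d) = (-5 + B)/(-21 + B + d**2) (t(B, d) = (-5 + B)/((d*d + (-14 + 7*(-1))) + B) = (-5 + B)/((d**2 + (-14 - 7)) + B) = (-5 + B)/((d**2 - 21) + B) = (-5 + B)/((-21 + d**2) + B) = (-5 + B)/(-21 + B + d**2))
(191*t(o, -9))*(-147) = (191*((-5 - 1/3)/(-21 - 1/3 + (-9)**2)))*(-147) = (191*(-16/3/(-21 - 1/3 + 81)))*(-147) = (191*(-16/3/(179/3)))*(-147) = (191*((3/179)*(-16/3)))*(-147) = (191*(-16/179))*(-147) = -3056/179*(-147) = 449232/179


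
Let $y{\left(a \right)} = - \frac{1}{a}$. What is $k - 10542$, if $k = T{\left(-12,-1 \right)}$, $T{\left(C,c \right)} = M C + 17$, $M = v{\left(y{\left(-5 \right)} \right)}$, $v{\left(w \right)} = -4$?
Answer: $-10477$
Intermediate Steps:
$M = -4$
$T{\left(C,c \right)} = 17 - 4 C$ ($T{\left(C,c \right)} = - 4 C + 17 = 17 - 4 C$)
$k = 65$ ($k = 17 - -48 = 17 + 48 = 65$)
$k - 10542 = 65 - 10542 = -10477$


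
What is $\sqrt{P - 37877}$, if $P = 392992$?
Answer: $\sqrt{355115} \approx 595.92$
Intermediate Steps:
$\sqrt{P - 37877} = \sqrt{392992 - 37877} = \sqrt{355115}$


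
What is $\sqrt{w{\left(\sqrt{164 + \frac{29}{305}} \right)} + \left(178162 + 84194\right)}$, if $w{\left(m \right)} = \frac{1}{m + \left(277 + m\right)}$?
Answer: $\frac{\sqrt{22165146965 + 1574136 \sqrt{1696105}}}{\sqrt{84485 + 6 \sqrt{1696105}}} \approx 512.21$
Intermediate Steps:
$w{\left(m \right)} = \frac{1}{277 + 2 m}$
$\sqrt{w{\left(\sqrt{164 + \frac{29}{305}} \right)} + \left(178162 + 84194\right)} = \sqrt{\frac{1}{277 + 2 \sqrt{164 + \frac{29}{305}}} + \left(178162 + 84194\right)} = \sqrt{\frac{1}{277 + 2 \sqrt{164 + 29 \cdot \frac{1}{305}}} + 262356} = \sqrt{\frac{1}{277 + 2 \sqrt{164 + \frac{29}{305}}} + 262356} = \sqrt{\frac{1}{277 + 2 \sqrt{\frac{50049}{305}}} + 262356} = \sqrt{\frac{1}{277 + 2 \frac{3 \sqrt{1696105}}{305}} + 262356} = \sqrt{\frac{1}{277 + \frac{6 \sqrt{1696105}}{305}} + 262356} = \sqrt{262356 + \frac{1}{277 + \frac{6 \sqrt{1696105}}{305}}}$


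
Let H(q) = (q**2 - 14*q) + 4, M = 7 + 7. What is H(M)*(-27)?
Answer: -108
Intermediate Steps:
M = 14
H(q) = 4 + q**2 - 14*q
H(M)*(-27) = (4 + 14**2 - 14*14)*(-27) = (4 + 196 - 196)*(-27) = 4*(-27) = -108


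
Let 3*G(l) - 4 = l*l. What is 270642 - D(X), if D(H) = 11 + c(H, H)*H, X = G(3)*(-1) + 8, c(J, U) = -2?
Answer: 811915/3 ≈ 2.7064e+5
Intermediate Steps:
G(l) = 4/3 + l**2/3 (G(l) = 4/3 + (l*l)/3 = 4/3 + l**2/3)
X = 11/3 (X = (4/3 + (1/3)*3**2)*(-1) + 8 = (4/3 + (1/3)*9)*(-1) + 8 = (4/3 + 3)*(-1) + 8 = (13/3)*(-1) + 8 = -13/3 + 8 = 11/3 ≈ 3.6667)
D(H) = 11 - 2*H
270642 - D(X) = 270642 - (11 - 2*11/3) = 270642 - (11 - 22/3) = 270642 - 1*11/3 = 270642 - 11/3 = 811915/3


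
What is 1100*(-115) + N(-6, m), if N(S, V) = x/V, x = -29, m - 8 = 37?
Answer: -5692529/45 ≈ -1.2650e+5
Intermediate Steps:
m = 45 (m = 8 + 37 = 45)
N(S, V) = -29/V
1100*(-115) + N(-6, m) = 1100*(-115) - 29/45 = -126500 - 29*1/45 = -126500 - 29/45 = -5692529/45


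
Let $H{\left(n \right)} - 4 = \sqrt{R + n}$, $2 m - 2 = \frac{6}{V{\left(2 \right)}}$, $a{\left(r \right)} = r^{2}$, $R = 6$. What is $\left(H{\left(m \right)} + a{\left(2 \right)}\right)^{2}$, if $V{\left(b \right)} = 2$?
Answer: $\frac{\left(16 + \sqrt{34}\right)^{2}}{4} \approx 119.15$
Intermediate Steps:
$m = \frac{5}{2}$ ($m = 1 + \frac{6 \cdot \frac{1}{2}}{2} = 1 + \frac{1}{2} \cdot 3 = 1 + \frac{3}{2} = \frac{5}{2} \approx 2.5$)
$H{\left(n \right)} = 4 + \sqrt{6 + n}$
$\left(H{\left(m \right)} + a{\left(2 \right)}\right)^{2} = \left(\left(4 + \sqrt{6 + \frac{5}{2}}\right) + 2^{2}\right)^{2} = \left(\left(4 + \sqrt{\frac{17}{2}}\right) + 4\right)^{2} = \left(\left(4 + \frac{\sqrt{34}}{2}\right) + 4\right)^{2} = \left(8 + \frac{\sqrt{34}}{2}\right)^{2}$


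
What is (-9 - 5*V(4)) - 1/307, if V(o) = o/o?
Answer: -4299/307 ≈ -14.003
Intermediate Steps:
V(o) = 1
(-9 - 5*V(4)) - 1/307 = (-9 - 5*1) - 1/307 = (-9 - 5) - 1*1/307 = -14 - 1/307 = -4299/307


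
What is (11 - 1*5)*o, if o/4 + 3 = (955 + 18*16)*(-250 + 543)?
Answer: 8740704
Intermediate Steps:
o = 1456784 (o = -12 + 4*((955 + 18*16)*(-250 + 543)) = -12 + 4*((955 + 288)*293) = -12 + 4*(1243*293) = -12 + 4*364199 = -12 + 1456796 = 1456784)
(11 - 1*5)*o = (11 - 1*5)*1456784 = (11 - 5)*1456784 = 6*1456784 = 8740704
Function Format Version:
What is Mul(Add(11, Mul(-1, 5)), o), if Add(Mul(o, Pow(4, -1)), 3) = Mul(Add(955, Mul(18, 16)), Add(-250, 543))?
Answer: 8740704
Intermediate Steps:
o = 1456784 (o = Add(-12, Mul(4, Mul(Add(955, Mul(18, 16)), Add(-250, 543)))) = Add(-12, Mul(4, Mul(Add(955, 288), 293))) = Add(-12, Mul(4, Mul(1243, 293))) = Add(-12, Mul(4, 364199)) = Add(-12, 1456796) = 1456784)
Mul(Add(11, Mul(-1, 5)), o) = Mul(Add(11, Mul(-1, 5)), 1456784) = Mul(Add(11, -5), 1456784) = Mul(6, 1456784) = 8740704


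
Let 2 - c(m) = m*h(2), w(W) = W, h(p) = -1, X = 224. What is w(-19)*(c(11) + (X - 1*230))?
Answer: -133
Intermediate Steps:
c(m) = 2 + m (c(m) = 2 - m*(-1) = 2 - (-1)*m = 2 + m)
w(-19)*(c(11) + (X - 1*230)) = -19*((2 + 11) + (224 - 1*230)) = -19*(13 + (224 - 230)) = -19*(13 - 6) = -19*7 = -133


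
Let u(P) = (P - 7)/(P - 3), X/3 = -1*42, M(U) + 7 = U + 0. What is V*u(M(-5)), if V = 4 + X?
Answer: -2318/15 ≈ -154.53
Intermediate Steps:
M(U) = -7 + U (M(U) = -7 + (U + 0) = -7 + U)
X = -126 (X = 3*(-1*42) = 3*(-42) = -126)
V = -122 (V = 4 - 126 = -122)
u(P) = (-7 + P)/(-3 + P)
V*u(M(-5)) = -122*(-7 + (-7 - 5))/(-3 + (-7 - 5)) = -122*(-7 - 12)/(-3 - 12) = -122*(-19)/(-15) = -(-122)*(-19)/15 = -122*19/15 = -2318/15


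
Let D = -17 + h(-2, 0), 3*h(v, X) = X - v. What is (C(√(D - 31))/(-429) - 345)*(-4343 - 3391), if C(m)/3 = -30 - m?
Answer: 381324870/143 - 2578*I*√426/143 ≈ 2.6666e+6 - 372.09*I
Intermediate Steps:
h(v, X) = -v/3 + X/3 (h(v, X) = (X - v)/3 = -v/3 + X/3)
D = -49/3 (D = -17 + (-⅓*(-2) + (⅓)*0) = -17 + (⅔ + 0) = -17 + ⅔ = -49/3 ≈ -16.333)
C(m) = -90 - 3*m (C(m) = 3*(-30 - m) = -90 - 3*m)
(C(√(D - 31))/(-429) - 345)*(-4343 - 3391) = ((-90 - 3*√(-49/3 - 31))/(-429) - 345)*(-4343 - 3391) = ((-90 - I*√426)*(-1/429) - 345)*(-7734) = ((30/143 + I*√426/429) - 345)*(-7734) = (-49305/143 + I*√426/429)*(-7734) = 381324870/143 - 2578*I*√426/143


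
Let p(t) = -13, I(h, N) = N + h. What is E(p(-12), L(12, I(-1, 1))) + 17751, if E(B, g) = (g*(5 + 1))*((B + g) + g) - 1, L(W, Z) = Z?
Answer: 17750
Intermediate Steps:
E(B, g) = -1 + 6*g*(B + 2*g) (E(B, g) = (g*6)*(B + 2*g) - 1 = (6*g)*(B + 2*g) - 1 = 6*g*(B + 2*g) - 1 = -1 + 6*g*(B + 2*g))
E(p(-12), L(12, I(-1, 1))) + 17751 = (-1 + 12*(1 - 1)² + 6*(-13)*(1 - 1)) + 17751 = (-1 + 12*0² + 6*(-13)*0) + 17751 = (-1 + 12*0 + 0) + 17751 = (-1 + 0 + 0) + 17751 = -1 + 17751 = 17750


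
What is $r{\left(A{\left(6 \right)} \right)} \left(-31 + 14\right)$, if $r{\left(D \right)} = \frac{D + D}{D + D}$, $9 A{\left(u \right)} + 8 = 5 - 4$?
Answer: $-17$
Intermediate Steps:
$A{\left(u \right)} = - \frac{7}{9}$ ($A{\left(u \right)} = - \frac{8}{9} + \frac{5 - 4}{9} = - \frac{8}{9} + \frac{1}{9} \cdot 1 = - \frac{8}{9} + \frac{1}{9} = - \frac{7}{9}$)
$r{\left(D \right)} = 1$ ($r{\left(D \right)} = \frac{2 D}{2 D} = 2 D \frac{1}{2 D} = 1$)
$r{\left(A{\left(6 \right)} \right)} \left(-31 + 14\right) = 1 \left(-31 + 14\right) = 1 \left(-17\right) = -17$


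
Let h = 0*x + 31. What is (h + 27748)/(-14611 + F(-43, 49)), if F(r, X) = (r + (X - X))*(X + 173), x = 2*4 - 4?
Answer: -27779/24157 ≈ -1.1499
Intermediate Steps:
x = 4 (x = 8 - 4 = 4)
h = 31 (h = 0*4 + 31 = 0 + 31 = 31)
F(r, X) = r*(173 + X) (F(r, X) = (r + 0)*(173 + X) = r*(173 + X))
(h + 27748)/(-14611 + F(-43, 49)) = (31 + 27748)/(-14611 - 43*(173 + 49)) = 27779/(-14611 - 43*222) = 27779/(-14611 - 9546) = 27779/(-24157) = 27779*(-1/24157) = -27779/24157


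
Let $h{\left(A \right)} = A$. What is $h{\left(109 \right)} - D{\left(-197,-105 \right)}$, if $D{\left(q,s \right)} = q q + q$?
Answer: $-38503$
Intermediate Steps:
$D{\left(q,s \right)} = q + q^{2}$ ($D{\left(q,s \right)} = q^{2} + q = q + q^{2}$)
$h{\left(109 \right)} - D{\left(-197,-105 \right)} = 109 - - 197 \left(1 - 197\right) = 109 - \left(-197\right) \left(-196\right) = 109 - 38612 = -38503$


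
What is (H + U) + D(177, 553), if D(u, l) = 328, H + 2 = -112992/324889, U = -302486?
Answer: -98168573232/324889 ≈ -3.0216e+5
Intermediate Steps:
H = -762770/324889 (H = -2 - 112992/324889 = -762770/324889 ≈ -2.3478)
(H + U) + D(177, 553) = (-762770/324889 - 302486) + 328 = -98275136824/324889 + 328 = -98168573232/324889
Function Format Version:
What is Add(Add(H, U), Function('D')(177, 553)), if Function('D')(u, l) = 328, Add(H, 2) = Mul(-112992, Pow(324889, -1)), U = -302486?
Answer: Rational(-98168573232, 324889) ≈ -3.0216e+5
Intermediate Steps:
H = Rational(-762770, 324889) (H = Add(-2, Mul(-112992, Pow(324889, -1))) = Add(-2, Mul(-112992, Rational(1, 324889))) = Add(-2, Rational(-112992, 324889)) = Rational(-762770, 324889) ≈ -2.3478)
Add(Add(H, U), Function('D')(177, 553)) = Add(Add(Rational(-762770, 324889), -302486), 328) = Add(Rational(-98275136824, 324889), 328) = Rational(-98168573232, 324889)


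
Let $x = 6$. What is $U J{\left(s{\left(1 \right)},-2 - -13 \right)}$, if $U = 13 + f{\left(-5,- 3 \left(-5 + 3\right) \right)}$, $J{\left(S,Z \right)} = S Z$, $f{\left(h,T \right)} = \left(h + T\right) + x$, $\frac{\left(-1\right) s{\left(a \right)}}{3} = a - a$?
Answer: $0$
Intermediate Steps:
$s{\left(a \right)} = 0$ ($s{\left(a \right)} = - 3 \left(a - a\right) = \left(-3\right) 0 = 0$)
$f{\left(h,T \right)} = 6 + T + h$ ($f{\left(h,T \right)} = \left(h + T\right) + 6 = \left(T + h\right) + 6 = 6 + T + h$)
$U = 20$ ($U = 13 - \left(-1 + 3 \left(-5 + 3\right)\right) = 13 - -7 = 13 + \left(6 + 6 - 5\right) = 13 + 7 = 20$)
$U J{\left(s{\left(1 \right)},-2 - -13 \right)} = 20 \cdot 0 \left(-2 - -13\right) = 20 \cdot 0 \left(-2 + 13\right) = 20 \cdot 0 \cdot 11 = 20 \cdot 0 = 0$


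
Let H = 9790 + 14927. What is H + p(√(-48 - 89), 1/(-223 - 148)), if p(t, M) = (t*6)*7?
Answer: 24717 + 42*I*√137 ≈ 24717.0 + 491.6*I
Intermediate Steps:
H = 24717
p(t, M) = 42*t (p(t, M) = (6*t)*7 = 42*t)
H + p(√(-48 - 89), 1/(-223 - 148)) = 24717 + 42*√(-48 - 89) = 24717 + 42*√(-137) = 24717 + 42*(I*√137) = 24717 + 42*I*√137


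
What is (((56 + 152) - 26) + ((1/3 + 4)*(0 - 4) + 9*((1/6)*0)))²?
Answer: 244036/9 ≈ 27115.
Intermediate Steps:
(((56 + 152) - 26) + ((1/3 + 4)*(0 - 4) + 9*((1/6)*0)))² = ((208 - 26) + ((⅓ + 4)*(-4) + 9*((1*(⅙))*0)))² = (182 + ((13/3)*(-4) + 9*((⅙)*0)))² = (182 + (-52/3 + 9*0))² = (182 + (-52/3 + 0))² = (182 - 52/3)² = (494/3)² = 244036/9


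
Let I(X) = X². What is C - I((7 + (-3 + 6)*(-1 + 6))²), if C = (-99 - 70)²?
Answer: -205695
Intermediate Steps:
C = 28561 (C = (-169)² = 28561)
C - I((7 + (-3 + 6)*(-1 + 6))²) = 28561 - ((7 + (-3 + 6)*(-1 + 6))²)² = 28561 - ((7 + 3*5)²)² = 28561 - ((7 + 15)²)² = 28561 - (22²)² = 28561 - 1*484² = 28561 - 1*234256 = 28561 - 234256 = -205695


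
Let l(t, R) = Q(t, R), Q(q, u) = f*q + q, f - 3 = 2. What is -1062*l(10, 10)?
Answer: -63720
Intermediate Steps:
f = 5 (f = 3 + 2 = 5)
Q(q, u) = 6*q (Q(q, u) = 5*q + q = 6*q)
l(t, R) = 6*t
-1062*l(10, 10) = -6372*10 = -1062*60 = -63720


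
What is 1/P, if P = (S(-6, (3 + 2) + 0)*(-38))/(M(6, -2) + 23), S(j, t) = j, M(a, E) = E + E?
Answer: 1/12 ≈ 0.083333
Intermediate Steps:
M(a, E) = 2*E
P = 12 (P = (-6*(-38))/(2*(-2) + 23) = 228/(-4 + 23) = 228/19 = 228*(1/19) = 12)
1/P = 1/12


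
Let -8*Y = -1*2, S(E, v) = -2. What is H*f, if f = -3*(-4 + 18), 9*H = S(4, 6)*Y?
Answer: 7/3 ≈ 2.3333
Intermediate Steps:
Y = 1/4 (Y = -(-1)*2/8 = -1/8*(-2) = 1/4 ≈ 0.25000)
H = -1/18 (H = (-2*1/4)/9 = (1/9)*(-1/2) = -1/18 ≈ -0.055556)
f = -42 (f = -3*14 = -42)
H*f = -1/18*(-42) = 7/3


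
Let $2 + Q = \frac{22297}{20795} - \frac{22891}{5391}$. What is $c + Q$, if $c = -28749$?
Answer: $- \frac{3223510964813}{112105845} \approx -28754.0$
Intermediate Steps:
$Q = - \frac{580026908}{112105845}$ ($Q = -2 + \left(\frac{22297}{20795} - \frac{22891}{5391}\right) = -2 - \frac{355815218}{112105845} = - \frac{580026908}{112105845} \approx -5.1739$)
$c + Q = -28749 - \frac{580026908}{112105845} = - \frac{3223510964813}{112105845}$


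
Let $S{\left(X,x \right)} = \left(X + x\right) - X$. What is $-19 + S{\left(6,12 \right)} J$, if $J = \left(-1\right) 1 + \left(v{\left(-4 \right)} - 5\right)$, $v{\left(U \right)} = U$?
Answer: $-139$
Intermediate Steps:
$S{\left(X,x \right)} = x$
$J = -10$ ($J = \left(-1\right) 1 - 9 = -1 - 9 = -10$)
$-19 + S{\left(6,12 \right)} J = -19 + 12 \left(-10\right) = -19 - 120 = -139$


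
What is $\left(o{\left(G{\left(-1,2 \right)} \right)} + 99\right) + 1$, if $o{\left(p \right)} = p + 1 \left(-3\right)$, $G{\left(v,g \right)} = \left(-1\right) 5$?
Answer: $92$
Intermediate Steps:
$G{\left(v,g \right)} = -5$
$o{\left(p \right)} = -3 + p$ ($o{\left(p \right)} = p - 3 = -3 + p$)
$\left(o{\left(G{\left(-1,2 \right)} \right)} + 99\right) + 1 = \left(\left(-3 - 5\right) + 99\right) + 1 = \left(-8 + 99\right) + 1 = 91 + 1 = 92$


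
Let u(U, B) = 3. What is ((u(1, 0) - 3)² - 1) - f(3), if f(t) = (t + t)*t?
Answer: -19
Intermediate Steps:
f(t) = 2*t² (f(t) = (2*t)*t = 2*t²)
((u(1, 0) - 3)² - 1) - f(3) = ((3 - 3)² - 1) - 2*3² = (0² - 1) - 2*9 = (0 - 1) - 1*18 = -1 - 18 = -19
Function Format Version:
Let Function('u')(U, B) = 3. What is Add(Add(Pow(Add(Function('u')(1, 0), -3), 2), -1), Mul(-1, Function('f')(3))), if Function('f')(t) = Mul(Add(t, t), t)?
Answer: -19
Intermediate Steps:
Function('f')(t) = Mul(2, Pow(t, 2)) (Function('f')(t) = Mul(Mul(2, t), t) = Mul(2, Pow(t, 2)))
Add(Add(Pow(Add(Function('u')(1, 0), -3), 2), -1), Mul(-1, Function('f')(3))) = Add(Add(Pow(Add(3, -3), 2), -1), Mul(-1, Mul(2, Pow(3, 2)))) = Add(Add(Pow(0, 2), -1), Mul(-1, Mul(2, 9))) = Add(Add(0, -1), Mul(-1, 18)) = Add(-1, -18) = -19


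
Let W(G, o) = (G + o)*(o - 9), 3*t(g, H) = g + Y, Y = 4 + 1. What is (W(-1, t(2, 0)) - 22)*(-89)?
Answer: 24742/9 ≈ 2749.1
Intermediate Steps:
Y = 5
t(g, H) = 5/3 + g/3 (t(g, H) = (g + 5)/3 = (5 + g)/3 = 5/3 + g/3)
W(G, o) = (-9 + o)*(G + o) (W(G, o) = (G + o)*(-9 + o) = (-9 + o)*(G + o))
(W(-1, t(2, 0)) - 22)*(-89) = (((5/3 + (⅓)*2)² - 9*(-1) - 9*(5/3 + (⅓)*2) - (5/3 + (⅓)*2)) - 22)*(-89) = (((5/3 + ⅔)² + 9 - 9*(5/3 + ⅔) - (5/3 + ⅔)) - 22)*(-89) = (((7/3)² + 9 - 9*7/3 - 1*7/3) - 22)*(-89) = ((49/9 + 9 - 21 - 7/3) - 22)*(-89) = (-80/9 - 22)*(-89) = -278/9*(-89) = 24742/9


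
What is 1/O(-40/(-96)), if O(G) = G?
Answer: 12/5 ≈ 2.4000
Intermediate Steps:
1/O(-40/(-96)) = 1/(-40/(-96)) = 1/(-40*(-1/96)) = 1/(5/12) = 12/5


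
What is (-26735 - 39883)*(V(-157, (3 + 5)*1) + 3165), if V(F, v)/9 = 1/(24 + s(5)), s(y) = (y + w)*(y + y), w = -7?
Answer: -421991721/2 ≈ -2.1100e+8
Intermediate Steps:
s(y) = 2*y*(-7 + y) (s(y) = (y - 7)*(y + y) = (-7 + y)*(2*y) = 2*y*(-7 + y))
V(F, v) = 9/4 (V(F, v) = 9/(24 + 2*5*(-7 + 5)) = 9/(24 + 2*5*(-2)) = 9/(24 - 20) = 9/4)
(-26735 - 39883)*(V(-157, (3 + 5)*1) + 3165) = (-26735 - 39883)*(9/4 + 3165) = -66618*12669/4 = -421991721/2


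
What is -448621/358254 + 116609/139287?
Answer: -238062443/573564654 ≈ -0.41506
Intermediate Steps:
-448621/358254 + 116609/139287 = -448621*1/358254 + 116609*(1/139287) = -448621/358254 + 4021/4803 = -238062443/573564654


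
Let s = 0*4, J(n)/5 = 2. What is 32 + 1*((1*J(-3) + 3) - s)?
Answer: 45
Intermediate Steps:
J(n) = 10 (J(n) = 5*2 = 10)
s = 0
32 + 1*((1*J(-3) + 3) - s) = 32 + 1*((1*10 + 3) - 1*0) = 32 + 1*((10 + 3) + 0) = 32 + 1*(13 + 0) = 32 + 1*13 = 32 + 13 = 45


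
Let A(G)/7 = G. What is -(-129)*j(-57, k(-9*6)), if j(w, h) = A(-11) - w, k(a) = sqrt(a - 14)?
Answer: -2580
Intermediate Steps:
A(G) = 7*G
k(a) = sqrt(-14 + a)
j(w, h) = -77 - w (j(w, h) = 7*(-11) - w = -77 - w)
-(-129)*j(-57, k(-9*6)) = -(-129)*(-77 - 1*(-57)) = -(-129)*(-77 + 57) = -(-129)*(-20) = -129*20 = -2580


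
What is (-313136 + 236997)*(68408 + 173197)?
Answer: -18395563095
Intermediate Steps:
(-313136 + 236997)*(68408 + 173197) = -76139*241605 = -18395563095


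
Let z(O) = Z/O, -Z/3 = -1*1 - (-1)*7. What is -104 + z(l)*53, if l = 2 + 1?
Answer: -422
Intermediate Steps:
Z = -18 (Z = -3*(-1*1 - (-1)*7) = -3*(-1 - 1*(-7)) = -3*(-1 + 7) = -3*6 = -18)
l = 3
z(O) = -18/O
-104 + z(l)*53 = -104 - 18/3*53 = -104 - 18*⅓*53 = -104 - 6*53 = -104 - 318 = -422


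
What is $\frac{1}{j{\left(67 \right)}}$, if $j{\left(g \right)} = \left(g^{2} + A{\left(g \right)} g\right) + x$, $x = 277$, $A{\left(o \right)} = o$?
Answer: $\frac{1}{9255} \approx 0.00010805$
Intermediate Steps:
$j{\left(g \right)} = 277 + 2 g^{2}$ ($j{\left(g \right)} = \left(g^{2} + g g\right) + 277 = \left(g^{2} + g^{2}\right) + 277 = 2 g^{2} + 277 = 277 + 2 g^{2}$)
$\frac{1}{j{\left(67 \right)}} = \frac{1}{277 + 2 \cdot 67^{2}} = \frac{1}{277 + 2 \cdot 4489} = \frac{1}{277 + 8978} = \frac{1}{9255}$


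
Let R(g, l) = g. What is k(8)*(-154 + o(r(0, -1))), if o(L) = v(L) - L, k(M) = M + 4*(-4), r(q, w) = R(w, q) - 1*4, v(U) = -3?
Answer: 1216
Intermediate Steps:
r(q, w) = -4 + w (r(q, w) = w - 1*4 = w - 4 = -4 + w)
k(M) = -16 + M (k(M) = M - 16 = -16 + M)
o(L) = -3 - L
k(8)*(-154 + o(r(0, -1))) = (-16 + 8)*(-154 + (-3 - (-4 - 1))) = -8*(-154 + (-3 - 1*(-5))) = -8*(-154 + (-3 + 5)) = -8*(-154 + 2) = -8*(-152) = 1216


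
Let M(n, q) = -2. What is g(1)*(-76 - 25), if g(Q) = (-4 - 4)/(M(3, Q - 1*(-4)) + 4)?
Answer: 404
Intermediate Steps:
g(Q) = -4 (g(Q) = (-4 - 4)/(-2 + 4) = -8/2 = -8*½ = -4)
g(1)*(-76 - 25) = -4*(-76 - 25) = -4*(-101) = 404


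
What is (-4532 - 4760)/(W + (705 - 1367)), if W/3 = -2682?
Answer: 2323/2177 ≈ 1.0671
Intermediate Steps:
W = -8046 (W = 3*(-2682) = -8046)
(-4532 - 4760)/(W + (705 - 1367)) = (-4532 - 4760)/(-8046 + (705 - 1367)) = -9292/(-8046 - 662) = -9292/(-8708) = -9292*(-1/8708) = 2323/2177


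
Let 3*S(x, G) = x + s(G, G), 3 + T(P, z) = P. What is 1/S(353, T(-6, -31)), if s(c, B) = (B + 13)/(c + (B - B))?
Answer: 27/3173 ≈ 0.0085093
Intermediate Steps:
T(P, z) = -3 + P
s(c, B) = (13 + B)/c (s(c, B) = (13 + B)/(c + 0) = (13 + B)/c)
S(x, G) = x/3 + (13 + G)/(3*G) (S(x, G) = (x + (13 + G)/G)/3 = x/3 + (13 + G)/(3*G))
1/S(353, T(-6, -31)) = 1/((13 + (-3 - 6) + (-3 - 6)*353)/(3*(-3 - 6))) = 1/((⅓)*(13 - 9 - 9*353)/(-9)) = 1/((⅓)*(-⅑)*(13 - 9 - 3177)) = 1/((⅓)*(-⅑)*(-3173)) = 1/(3173/27) = 27/3173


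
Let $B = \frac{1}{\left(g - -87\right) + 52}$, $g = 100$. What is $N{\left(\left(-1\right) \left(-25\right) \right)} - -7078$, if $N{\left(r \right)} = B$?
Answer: $\frac{1691643}{239} \approx 7078.0$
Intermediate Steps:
$B = \frac{1}{239}$ ($B = \frac{1}{\left(100 - -87\right) + 52} = \frac{1}{\left(100 + 87\right) + 52} = \frac{1}{187 + 52} = \frac{1}{239} \approx 0.0041841$)
$N{\left(r \right)} = \frac{1}{239}$
$N{\left(\left(-1\right) \left(-25\right) \right)} - -7078 = \frac{1}{239} - -7078 = \frac{1}{239} + 7078 = \frac{1691643}{239}$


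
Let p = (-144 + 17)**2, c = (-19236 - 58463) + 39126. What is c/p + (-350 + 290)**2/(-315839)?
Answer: -12240922147/5094167231 ≈ -2.4029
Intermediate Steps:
c = -38573 (c = -77699 + 39126 = -38573)
p = 16129 (p = (-127)**2 = 16129)
c/p + (-350 + 290)**2/(-315839) = -38573/16129 + (-350 + 290)**2/(-315839) = -38573*1/16129 + (-60)**2*(-1/315839) = -38573/16129 + 3600*(-1/315839) = -38573/16129 - 3600/315839 = -12240922147/5094167231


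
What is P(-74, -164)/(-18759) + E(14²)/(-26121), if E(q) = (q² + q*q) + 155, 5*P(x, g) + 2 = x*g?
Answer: -2512649293/816673065 ≈ -3.0767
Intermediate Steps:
P(x, g) = -⅖ + g*x/5 (P(x, g) = -⅖ + (x*g)/5 = -⅖ + (g*x)/5 = -⅖ + g*x/5)
E(q) = 155 + 2*q² (E(q) = (q² + q²) + 155 = 2*q² + 155 = 155 + 2*q²)
P(-74, -164)/(-18759) + E(14²)/(-26121) = (-⅖ + (⅕)*(-164)*(-74))/(-18759) + (155 + 2*(14²)²)/(-26121) = (-⅖ + 12136/5)*(-1/18759) + (155 + 2*196²)*(-1/26121) = (12134/5)*(-1/18759) + (155 + 2*38416)*(-1/26121) = -12134/93795 + (155 + 76832)*(-1/26121) = -12134/93795 + 76987*(-1/26121) = -12134/93795 - 76987/26121 = -2512649293/816673065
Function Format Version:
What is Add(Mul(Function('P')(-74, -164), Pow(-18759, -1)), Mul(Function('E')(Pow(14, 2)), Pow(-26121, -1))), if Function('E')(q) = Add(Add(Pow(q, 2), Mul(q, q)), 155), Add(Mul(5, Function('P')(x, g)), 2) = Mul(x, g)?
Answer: Rational(-2512649293, 816673065) ≈ -3.0767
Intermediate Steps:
Function('P')(x, g) = Add(Rational(-2, 5), Mul(Rational(1, 5), g, x)) (Function('P')(x, g) = Add(Rational(-2, 5), Mul(Rational(1, 5), Mul(x, g))) = Add(Rational(-2, 5), Mul(Rational(1, 5), Mul(g, x))) = Add(Rational(-2, 5), Mul(Rational(1, 5), g, x)))
Function('E')(q) = Add(155, Mul(2, Pow(q, 2))) (Function('E')(q) = Add(Add(Pow(q, 2), Pow(q, 2)), 155) = Add(Mul(2, Pow(q, 2)), 155) = Add(155, Mul(2, Pow(q, 2))))
Add(Mul(Function('P')(-74, -164), Pow(-18759, -1)), Mul(Function('E')(Pow(14, 2)), Pow(-26121, -1))) = Add(Mul(Add(Rational(-2, 5), Mul(Rational(1, 5), -164, -74)), Pow(-18759, -1)), Mul(Add(155, Mul(2, Pow(Pow(14, 2), 2))), Pow(-26121, -1))) = Add(Mul(Add(Rational(-2, 5), Rational(12136, 5)), Rational(-1, 18759)), Mul(Add(155, Mul(2, Pow(196, 2))), Rational(-1, 26121))) = Add(Mul(Rational(12134, 5), Rational(-1, 18759)), Mul(Add(155, Mul(2, 38416)), Rational(-1, 26121))) = Add(Rational(-12134, 93795), Mul(Add(155, 76832), Rational(-1, 26121))) = Add(Rational(-12134, 93795), Mul(76987, Rational(-1, 26121))) = Add(Rational(-12134, 93795), Rational(-76987, 26121)) = Rational(-2512649293, 816673065)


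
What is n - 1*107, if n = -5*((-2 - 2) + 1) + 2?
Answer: -90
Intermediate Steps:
n = 17 (n = -5*(-4 + 1) + 2 = -5*(-3) + 2 = 15 + 2 = 17)
n - 1*107 = 17 - 1*107 = 17 - 107 = -90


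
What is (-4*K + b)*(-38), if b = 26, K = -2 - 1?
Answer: -1444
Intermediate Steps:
K = -3
(-4*K + b)*(-38) = (-4*(-3) + 26)*(-38) = (12 + 26)*(-38) = 38*(-38) = -1444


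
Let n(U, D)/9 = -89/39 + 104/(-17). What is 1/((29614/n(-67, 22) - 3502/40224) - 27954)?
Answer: -37334576/1058279197469 ≈ -3.5279e-5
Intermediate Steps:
n(U, D) = -16707/221 (n(U, D) = 9*(-89/39 + 104/(-17)) = 9*(-89*1/39 + 104*(-1/17)) = 9*(-89/39 - 104/17) = 9*(-5569/663) = -16707/221)
1/((29614/n(-67, 22) - 3502/40224) - 27954) = 1/((29614/(-16707/221) - 3502/40224) - 27954) = 1/((29614*(-221/16707) - 3502*1/40224) - 27954) = 1/((-6544694/16707 - 1751/20112) - 27954) = 1/(-14628459965/37334576 - 27954) = 1/(-1058279197469/37334576) = -37334576/1058279197469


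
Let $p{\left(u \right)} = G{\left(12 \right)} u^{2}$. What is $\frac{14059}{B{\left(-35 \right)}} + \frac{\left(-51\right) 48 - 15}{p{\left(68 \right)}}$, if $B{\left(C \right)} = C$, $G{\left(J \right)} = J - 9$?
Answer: $- \frac{65037551}{161840} \approx -401.86$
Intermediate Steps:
$G{\left(J \right)} = -9 + J$
$p{\left(u \right)} = 3 u^{2}$ ($p{\left(u \right)} = \left(-9 + 12\right) u^{2} = 3 u^{2}$)
$\frac{14059}{B{\left(-35 \right)}} + \frac{\left(-51\right) 48 - 15}{p{\left(68 \right)}} = \frac{14059}{-35} + \frac{\left(-51\right) 48 - 15}{3 \cdot 68^{2}} = 14059 \left(- \frac{1}{35}\right) + \frac{-2448 - 15}{3 \cdot 4624} = - \frac{14059}{35} - \frac{2463}{13872} = - \frac{14059}{35} - \frac{821}{4624} = - \frac{65037551}{161840}$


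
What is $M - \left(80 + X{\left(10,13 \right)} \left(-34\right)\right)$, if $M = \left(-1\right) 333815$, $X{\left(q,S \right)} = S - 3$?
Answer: $-333555$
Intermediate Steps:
$X{\left(q,S \right)} = -3 + S$
$M = -333815$
$M - \left(80 + X{\left(10,13 \right)} \left(-34\right)\right) = -333815 - \left(80 + \left(-3 + 13\right) \left(-34\right)\right) = -333815 - \left(80 + 10 \left(-34\right)\right) = -333815 - \left(80 - 340\right) = -333815 - -260 = -333815 + 260 = -333555$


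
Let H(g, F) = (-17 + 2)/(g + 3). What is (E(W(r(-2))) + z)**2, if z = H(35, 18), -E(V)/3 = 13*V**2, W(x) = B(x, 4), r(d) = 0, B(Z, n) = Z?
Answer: 225/1444 ≈ 0.15582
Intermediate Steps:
H(g, F) = -15/(3 + g)
W(x) = x
E(V) = -39*V**2
z = -15/38 (z = -15/(3 + 35) = -15/38 ≈ -0.39474)
(E(W(r(-2))) + z)**2 = (-39*0**2 - 15/38)**2 = (-39*0 - 15/38)**2 = (0 - 15/38)**2 = (-15/38)**2 = 225/1444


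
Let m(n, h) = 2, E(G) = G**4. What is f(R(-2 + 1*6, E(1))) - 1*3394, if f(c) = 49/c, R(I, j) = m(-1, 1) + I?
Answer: -20315/6 ≈ -3385.8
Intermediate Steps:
R(I, j) = 2 + I
f(R(-2 + 1*6, E(1))) - 1*3394 = 49/(2 + (-2 + 1*6)) - 1*3394 = 49/(2 + (-2 + 6)) - 3394 = 49/(2 + 4) - 3394 = 49/6 - 3394 = -20315/6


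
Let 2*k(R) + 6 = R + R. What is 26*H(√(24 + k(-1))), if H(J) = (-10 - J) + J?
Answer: -260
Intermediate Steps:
k(R) = -3 + R (k(R) = -3 + (R + R)/2 = -3 + (2*R)/2 = -3 + R)
H(J) = -10
26*H(√(24 + k(-1))) = 26*(-10) = -260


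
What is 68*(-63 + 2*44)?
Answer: 1700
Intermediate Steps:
68*(-63 + 2*44) = 68*(-63 + 88) = 68*25 = 1700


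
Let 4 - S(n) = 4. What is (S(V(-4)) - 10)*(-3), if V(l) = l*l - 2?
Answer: 30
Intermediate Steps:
V(l) = -2 + l**2 (V(l) = l**2 - 2 = -2 + l**2)
S(n) = 0 (S(n) = 4 - 1*4 = 4 - 4 = 0)
(S(V(-4)) - 10)*(-3) = (0 - 10)*(-3) = -10*(-3) = 30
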